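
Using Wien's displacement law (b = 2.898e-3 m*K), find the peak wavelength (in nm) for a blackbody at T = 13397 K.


lam_max = b / T = 2.898e-3 / 13397 = 2.163e-07 m = 216.3171 nm

216.3171 nm


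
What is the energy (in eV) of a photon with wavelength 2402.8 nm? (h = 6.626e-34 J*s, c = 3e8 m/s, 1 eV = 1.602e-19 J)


E = hc/lambda = 6.626e-34 * 3e8 / 2.403e-06 = 8.273e-20 J = 0.5164 eV

0.5164 eV


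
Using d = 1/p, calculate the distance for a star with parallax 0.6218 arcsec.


d = 1/p = 1/0.6218 = 1.6082

1.6082 pc


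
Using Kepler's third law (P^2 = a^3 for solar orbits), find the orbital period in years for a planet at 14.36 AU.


P = a^(3/2) = 14.36^1.5 = 54.4166

54.4166 years


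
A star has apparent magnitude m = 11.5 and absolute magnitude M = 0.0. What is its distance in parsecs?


d = 10^((m - M + 5)/5) = 10^((11.5 - 0.0 + 5)/5) = 1995.2623

1995.2623 pc


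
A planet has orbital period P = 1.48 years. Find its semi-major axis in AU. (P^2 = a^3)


a = P^(2/3) = 1.48^(2/3) = 1.2987

1.2987 AU


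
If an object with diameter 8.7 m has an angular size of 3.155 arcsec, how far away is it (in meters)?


D = size / theta_rad, theta_rad = 3.155 * pi/(180*3600) = 1.530e-05, D = 568780.9237

568780.9237 m


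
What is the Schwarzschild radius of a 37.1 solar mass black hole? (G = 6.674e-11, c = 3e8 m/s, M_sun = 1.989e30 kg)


M = 37.1 * 1.989e30 kg = 7.37919e+31 kg. rs = 2GM/c^2 = 2 * 6.674e-11 * 7.37919e+31 / (3e8)^2 = 109441.5868

109441.5868 m


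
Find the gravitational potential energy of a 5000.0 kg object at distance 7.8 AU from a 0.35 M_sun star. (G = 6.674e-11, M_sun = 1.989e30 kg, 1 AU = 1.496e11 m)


M = 0.35 * 1.989e30 kg = 6.9615e+29 kg; r = 7.8 AU * 1.496e11 m/AU = 1.16688e+12 m. U = -GM*m/r = -(6.674e-11 * 6.9615e+29 * 5000.0) / 1.16688e+12 = -1.991e+11

-1.991e+11 J


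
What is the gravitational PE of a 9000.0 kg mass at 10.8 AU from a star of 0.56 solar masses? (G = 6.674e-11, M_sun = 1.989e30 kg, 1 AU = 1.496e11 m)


M = 0.56 * 1.989e30 kg = 1.11384e+30 kg; r = 10.8 AU * 1.496e11 m/AU = 1.61568e+12 m. U = -GM*m/r = -(6.674e-11 * 1.11384e+30 * 9000.0) / 1.61568e+12 = -4.141e+11

-4.141e+11 J


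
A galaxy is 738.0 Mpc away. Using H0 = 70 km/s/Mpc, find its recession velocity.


v = H0 * d = 70 * 738.0 = 51660.0

51660.0 km/s


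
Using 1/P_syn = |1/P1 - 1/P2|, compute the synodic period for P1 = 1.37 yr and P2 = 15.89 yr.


1/P_syn = |1/P1 - 1/P2| = |1/1.37 - 1/15.89| => P_syn = 1.4993

1.4993 years


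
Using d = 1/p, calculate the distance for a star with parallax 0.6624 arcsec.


d = 1/p = 1/0.6624 = 1.5097

1.5097 pc


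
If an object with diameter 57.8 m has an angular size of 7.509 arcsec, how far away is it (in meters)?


D = size / theta_rad, theta_rad = 7.509 * pi/(180*3600) = 3.640e-05, D = 1.588e+06

1.588e+06 m


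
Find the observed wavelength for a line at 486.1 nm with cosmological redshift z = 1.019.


lam_obs = lam_emit * (1 + z) = 486.1 * (1 + 1.019) = 981.4359

981.4359 nm


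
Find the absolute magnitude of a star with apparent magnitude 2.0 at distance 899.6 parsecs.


M = m - 5*log10(d) + 5 = 2.0 - 5*log10(899.6) + 5 = -7.7702

-7.7702


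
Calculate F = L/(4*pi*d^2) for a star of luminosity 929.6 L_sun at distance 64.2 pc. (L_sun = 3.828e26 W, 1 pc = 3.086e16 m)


F = L / (4*pi*d^2) = 3.559e+29 / (4*pi*(1.981e+18)^2) = 7.214e-09

7.214e-09 W/m^2


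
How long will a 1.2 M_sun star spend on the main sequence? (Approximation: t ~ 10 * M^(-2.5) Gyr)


t = 10 * M^(-2.5) = 10 * 1.2^(-2.5) = 6.3394

6.3394 Gyr


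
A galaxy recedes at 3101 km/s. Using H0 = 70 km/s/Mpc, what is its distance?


d = v / H0 = 3101 / 70 = 44.3

44.3 Mpc


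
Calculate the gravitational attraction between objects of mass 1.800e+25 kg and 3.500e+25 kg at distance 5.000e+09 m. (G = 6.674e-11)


F = G*m1*m2/r^2 = 6.674e-11 * 1.800e+25 * 3.500e+25 / (5.000e+09)^2 = 6.674e-11 * 6.300e+50 / 2.500e+19 = 1.682e+21

1.682e+21 N


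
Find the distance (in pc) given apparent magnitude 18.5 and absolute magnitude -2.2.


d = 10^((m - M + 5)/5) = 10^((18.5 - -2.2 + 5)/5) = 138038.4265

138038.4265 pc


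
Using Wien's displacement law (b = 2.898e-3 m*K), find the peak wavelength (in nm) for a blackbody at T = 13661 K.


lam_max = b / T = 2.898e-3 / 13661 = 2.121e-07 m = 212.1367 nm

212.1367 nm


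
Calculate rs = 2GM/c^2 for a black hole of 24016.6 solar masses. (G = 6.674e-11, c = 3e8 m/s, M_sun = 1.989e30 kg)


M = 24016.6 * 1.989e30 kg = 4.77690174e+34 kg. rs = 2GM/c^2 = 2 * 6.674e-11 * 4.77690174e+34 / (3e8)^2 = 7.085e+07

7.085e+07 m


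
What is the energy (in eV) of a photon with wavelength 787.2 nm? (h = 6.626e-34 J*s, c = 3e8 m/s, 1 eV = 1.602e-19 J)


E = hc/lambda = 6.626e-34 * 3e8 / 7.872e-07 = 2.525e-19 J = 1.5762 eV

1.5762 eV


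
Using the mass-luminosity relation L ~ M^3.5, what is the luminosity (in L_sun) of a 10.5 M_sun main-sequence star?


L/L_sun = (M/M_sun)^3.5 = 10.5^3.5 = 3751.1337

3751.1337 L_sun


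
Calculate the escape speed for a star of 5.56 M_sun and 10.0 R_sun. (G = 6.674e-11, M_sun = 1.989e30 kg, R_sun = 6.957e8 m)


M = 5.56 * 1.989e30 kg = 1.105884e+31 kg; R = 10.0 * 6.957e8 m = 6.957e+09 m. v_esc = sqrt(2GM/R) = sqrt(2 * 6.674e-11 * 1.105884e+31 / 6.957e+09) = 460629.645

460629.645 m/s


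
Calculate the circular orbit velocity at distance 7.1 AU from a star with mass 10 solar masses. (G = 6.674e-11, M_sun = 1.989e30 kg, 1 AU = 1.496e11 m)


v = sqrt(GM/r) = sqrt(6.674e-11 * 1.989e+31 / 1.062e+12) = 35352.1248

35352.1248 m/s


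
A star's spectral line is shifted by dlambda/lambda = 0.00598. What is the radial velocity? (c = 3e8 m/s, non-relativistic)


v = (dlambda/lambda) * c = 0.00598 * 3e8 = 1.794e+06

1.794e+06 m/s


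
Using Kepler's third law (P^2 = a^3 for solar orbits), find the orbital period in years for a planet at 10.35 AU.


P = a^(3/2) = 10.35^1.5 = 33.2974

33.2974 years


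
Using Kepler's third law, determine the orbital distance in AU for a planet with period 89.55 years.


a = P^(2/3) = 89.55^(2/3) = 20.016

20.016 AU


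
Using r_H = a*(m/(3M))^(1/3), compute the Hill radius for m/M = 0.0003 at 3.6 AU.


r_H = a * (m/3M)^(1/3) = 3.6 * (0.0003/3)^(1/3) = 0.1671

0.1671 AU


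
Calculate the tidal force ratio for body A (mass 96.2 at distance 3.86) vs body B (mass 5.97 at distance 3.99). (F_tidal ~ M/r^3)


Ratio = (M1/r1^3) / (M2/r2^3) = (96.2/3.86^3) / (5.97/3.99^3) = 17.7974

17.7974


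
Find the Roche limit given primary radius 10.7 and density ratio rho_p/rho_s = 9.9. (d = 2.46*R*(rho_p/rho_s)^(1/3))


d_Roche = 2.46 * 10.7 * 9.9^(1/3) = 56.5194

56.5194


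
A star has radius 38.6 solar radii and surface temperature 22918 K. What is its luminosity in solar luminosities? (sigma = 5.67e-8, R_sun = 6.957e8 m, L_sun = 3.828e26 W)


R = 38.6 * 6.957e8 m = 2.685402e+10 m. L = 4*pi*R^2*sigma*T^4 = 4*pi*(2.685402e+10)^2 * 5.67e-8 * 22918^4 = 1.417484763e+32 W. L/L_sun = 1.417484763e+32 / 3.828e26 = 370293.8253

370293.8253 L_sun


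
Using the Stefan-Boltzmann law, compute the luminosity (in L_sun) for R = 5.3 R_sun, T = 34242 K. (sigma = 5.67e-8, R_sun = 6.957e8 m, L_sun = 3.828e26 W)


R = 5.3 * 6.957e8 m = 3.68721e+09 m. L = 4*pi*R^2*sigma*T^4 = 4*pi*(3.68721e+09)^2 * 5.67e-8 * 34242^4 = 1.331757529e+31 W. L/L_sun = 1.331757529e+31 / 3.828e26 = 34789.9041

34789.9041 L_sun


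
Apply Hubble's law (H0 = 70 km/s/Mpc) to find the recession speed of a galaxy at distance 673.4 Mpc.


v = H0 * d = 70 * 673.4 = 47138.0

47138.0 km/s


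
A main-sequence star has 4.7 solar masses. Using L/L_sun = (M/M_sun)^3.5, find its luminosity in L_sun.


L/L_sun = (M/M_sun)^3.5 = 4.7^3.5 = 225.0829

225.0829 L_sun


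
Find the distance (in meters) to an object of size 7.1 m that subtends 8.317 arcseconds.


D = size / theta_rad, theta_rad = 8.317 * pi/(180*3600) = 4.032e-05, D = 176082.7371

176082.7371 m


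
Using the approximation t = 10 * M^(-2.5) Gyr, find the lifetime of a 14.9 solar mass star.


t = 10 * M^(-2.5) = 10 * 14.9^(-2.5) = 0.0117

0.0117 Gyr


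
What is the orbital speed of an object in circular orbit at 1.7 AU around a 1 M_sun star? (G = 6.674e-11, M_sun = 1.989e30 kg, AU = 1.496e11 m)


v = sqrt(GM/r) = sqrt(6.674e-11 * 1.989e+30 / 2.543e+11) = 22846.5294

22846.5294 m/s


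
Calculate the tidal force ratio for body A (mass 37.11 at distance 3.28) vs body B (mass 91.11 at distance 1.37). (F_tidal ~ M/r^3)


Ratio = (M1/r1^3) / (M2/r2^3) = (37.11/3.28^3) / (91.11/1.37^3) = 0.0297

0.0297


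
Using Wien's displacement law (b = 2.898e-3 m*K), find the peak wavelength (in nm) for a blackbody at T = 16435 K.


lam_max = b / T = 2.898e-3 / 16435 = 1.763e-07 m = 176.331 nm

176.331 nm


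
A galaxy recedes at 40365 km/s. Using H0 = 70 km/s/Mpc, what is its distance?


d = v / H0 = 40365 / 70 = 576.6429

576.6429 Mpc


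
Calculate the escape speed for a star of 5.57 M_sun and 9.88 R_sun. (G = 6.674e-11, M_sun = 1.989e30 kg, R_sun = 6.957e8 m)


M = 5.57 * 1.989e30 kg = 1.107873e+31 kg; R = 9.88 * 6.957e8 m = 6.873516e+09 m. v_esc = sqrt(2GM/R) = sqrt(2 * 6.674e-11 * 1.107873e+31 / 6.873516e+09) = 463835.1043

463835.1043 m/s


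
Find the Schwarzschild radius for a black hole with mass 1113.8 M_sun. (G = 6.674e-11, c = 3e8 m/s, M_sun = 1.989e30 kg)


M = 1113.8 * 1.989e30 kg = 2.2153482e+33 kg. rs = 2GM/c^2 = 2 * 6.674e-11 * 2.2153482e+33 / (3e8)^2 = 3.286e+06

3.286e+06 m


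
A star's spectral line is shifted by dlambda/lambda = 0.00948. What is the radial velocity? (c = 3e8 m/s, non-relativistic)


v = (dlambda/lambda) * c = 0.00948 * 3e8 = 2.844e+06

2.844e+06 m/s


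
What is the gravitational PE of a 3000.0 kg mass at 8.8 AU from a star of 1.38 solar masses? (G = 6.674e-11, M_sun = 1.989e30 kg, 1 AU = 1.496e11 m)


M = 1.38 * 1.989e30 kg = 2.74482e+30 kg; r = 8.8 AU * 1.496e11 m/AU = 1.31648e+12 m. U = -GM*m/r = -(6.674e-11 * 2.74482e+30 * 3000.0) / 1.31648e+12 = -4.175e+11

-4.175e+11 J


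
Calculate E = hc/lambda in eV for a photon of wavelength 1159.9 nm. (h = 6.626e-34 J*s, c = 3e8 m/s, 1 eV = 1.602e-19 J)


E = hc/lambda = 6.626e-34 * 3e8 / 1.160e-06 = 1.714e-19 J = 1.0698 eV

1.0698 eV


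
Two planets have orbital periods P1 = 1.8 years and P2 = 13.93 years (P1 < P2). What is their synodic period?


1/P_syn = |1/P1 - 1/P2| = |1/1.8 - 1/13.93| => P_syn = 2.0671

2.0671 years


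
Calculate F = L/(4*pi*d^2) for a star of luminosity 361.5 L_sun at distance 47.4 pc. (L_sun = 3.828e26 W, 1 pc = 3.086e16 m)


F = L / (4*pi*d^2) = 1.384e+29 / (4*pi*(1.463e+18)^2) = 5.147e-09

5.147e-09 W/m^2


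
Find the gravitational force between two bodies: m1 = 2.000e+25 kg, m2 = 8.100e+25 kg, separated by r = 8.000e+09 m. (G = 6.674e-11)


F = G*m1*m2/r^2 = 6.674e-11 * 2.000e+25 * 8.100e+25 / (8.000e+09)^2 = 6.674e-11 * 1.620e+51 / 6.400e+19 = 1.689e+21

1.689e+21 N


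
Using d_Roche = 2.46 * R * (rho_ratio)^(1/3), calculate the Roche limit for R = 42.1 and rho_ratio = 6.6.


d_Roche = 2.46 * 42.1 * 6.6^(1/3) = 194.2668

194.2668


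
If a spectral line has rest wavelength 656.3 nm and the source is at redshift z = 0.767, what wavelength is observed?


lam_obs = lam_emit * (1 + z) = 656.3 * (1 + 0.767) = 1159.6821

1159.6821 nm


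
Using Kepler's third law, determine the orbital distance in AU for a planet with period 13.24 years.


a = P^(2/3) = 13.24^(2/3) = 5.5966

5.5966 AU


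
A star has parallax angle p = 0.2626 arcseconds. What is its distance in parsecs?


d = 1/p = 1/0.2626 = 3.8081

3.8081 pc


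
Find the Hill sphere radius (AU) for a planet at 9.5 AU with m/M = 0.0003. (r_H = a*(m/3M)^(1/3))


r_H = a * (m/3M)^(1/3) = 9.5 * (0.0003/3)^(1/3) = 0.441

0.441 AU


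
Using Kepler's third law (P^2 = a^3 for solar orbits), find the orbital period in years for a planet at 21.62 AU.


P = a^(3/2) = 21.62^1.5 = 100.5272

100.5272 years


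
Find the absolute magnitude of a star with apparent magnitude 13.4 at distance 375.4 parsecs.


M = m - 5*log10(d) + 5 = 13.4 - 5*log10(375.4) + 5 = 5.5275

5.5275


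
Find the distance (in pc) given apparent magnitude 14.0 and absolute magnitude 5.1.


d = 10^((m - M + 5)/5) = 10^((14.0 - 5.1 + 5)/5) = 602.5596

602.5596 pc


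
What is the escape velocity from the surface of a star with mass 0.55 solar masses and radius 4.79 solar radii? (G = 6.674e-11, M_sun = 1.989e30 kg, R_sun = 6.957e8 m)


M = 0.55 * 1.989e30 kg = 1.09395e+30 kg; R = 4.79 * 6.957e8 m = 3.332403e+09 m. v_esc = sqrt(2GM/R) = sqrt(2 * 6.674e-11 * 1.09395e+30 / 3.332403e+09) = 209328.3629

209328.3629 m/s


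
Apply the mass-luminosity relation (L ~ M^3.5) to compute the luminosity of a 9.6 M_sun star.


L/L_sun = (M/M_sun)^3.5 = 9.6^3.5 = 2741.2542

2741.2542 L_sun


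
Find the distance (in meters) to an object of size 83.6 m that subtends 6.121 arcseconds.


D = size / theta_rad, theta_rad = 6.121 * pi/(180*3600) = 2.968e-05, D = 2.817e+06

2.817e+06 m


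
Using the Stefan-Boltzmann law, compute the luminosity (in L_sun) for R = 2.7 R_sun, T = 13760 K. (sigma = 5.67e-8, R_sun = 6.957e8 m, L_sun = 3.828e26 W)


R = 2.7 * 6.957e8 m = 1.87839e+09 m. L = 4*pi*R^2*sigma*T^4 = 4*pi*(1.87839e+09)^2 * 5.67e-8 * 13760^4 = 9.01235299e+28 W. L/L_sun = 9.01235299e+28 / 3.828e26 = 235.4324

235.4324 L_sun


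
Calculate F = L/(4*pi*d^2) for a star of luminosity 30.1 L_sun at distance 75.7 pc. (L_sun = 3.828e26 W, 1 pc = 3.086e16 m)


F = L / (4*pi*d^2) = 1.152e+28 / (4*pi*(2.336e+18)^2) = 1.680e-10

1.680e-10 W/m^2


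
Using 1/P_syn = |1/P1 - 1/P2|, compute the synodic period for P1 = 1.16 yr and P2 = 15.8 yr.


1/P_syn = |1/P1 - 1/P2| = |1/1.16 - 1/15.8| => P_syn = 1.2519

1.2519 years


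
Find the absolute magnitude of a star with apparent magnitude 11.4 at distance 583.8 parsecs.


M = m - 5*log10(d) + 5 = 11.4 - 5*log10(583.8) + 5 = 2.5687

2.5687


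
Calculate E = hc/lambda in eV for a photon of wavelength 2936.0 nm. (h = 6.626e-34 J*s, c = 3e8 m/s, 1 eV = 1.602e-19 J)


E = hc/lambda = 6.626e-34 * 3e8 / 2.936e-06 = 6.770e-20 J = 0.4226 eV

0.4226 eV


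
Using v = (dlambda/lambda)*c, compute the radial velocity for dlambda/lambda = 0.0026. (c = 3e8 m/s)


v = (dlambda/lambda) * c = 0.0026 * 3e8 = 780000.0

780000.0 m/s


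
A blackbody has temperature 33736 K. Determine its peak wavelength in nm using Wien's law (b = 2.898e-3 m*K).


lam_max = b / T = 2.898e-3 / 33736 = 8.590e-08 m = 85.9023 nm

85.9023 nm


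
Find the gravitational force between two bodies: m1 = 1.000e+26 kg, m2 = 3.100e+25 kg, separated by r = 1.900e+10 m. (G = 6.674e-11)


F = G*m1*m2/r^2 = 6.674e-11 * 1.000e+26 * 3.100e+25 / (1.900e+10)^2 = 6.674e-11 * 3.100e+51 / 3.610e+20 = 5.731e+20

5.731e+20 N


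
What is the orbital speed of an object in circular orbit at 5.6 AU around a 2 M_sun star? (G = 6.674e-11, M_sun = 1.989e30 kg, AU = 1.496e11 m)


v = sqrt(GM/r) = sqrt(6.674e-11 * 3.978e+30 / 8.378e+11) = 17801.8723

17801.8723 m/s


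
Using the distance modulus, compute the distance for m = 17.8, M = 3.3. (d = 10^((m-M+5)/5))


d = 10^((m - M + 5)/5) = 10^((17.8 - 3.3 + 5)/5) = 7943.2823

7943.2823 pc


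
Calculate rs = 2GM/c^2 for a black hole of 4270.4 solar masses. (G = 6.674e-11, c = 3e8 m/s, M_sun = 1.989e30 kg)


M = 4270.4 * 1.989e30 kg = 8.4938256e+33 kg. rs = 2GM/c^2 = 2 * 6.674e-11 * 8.4938256e+33 / (3e8)^2 = 1.260e+07

1.260e+07 m


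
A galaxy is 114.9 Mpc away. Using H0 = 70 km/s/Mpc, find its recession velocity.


v = H0 * d = 70 * 114.9 = 8043.0

8043.0 km/s


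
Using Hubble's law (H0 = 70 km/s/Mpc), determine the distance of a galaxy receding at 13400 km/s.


d = v / H0 = 13400 / 70 = 191.4286

191.4286 Mpc


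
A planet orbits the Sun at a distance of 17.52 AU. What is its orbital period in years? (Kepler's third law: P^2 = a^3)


P = a^(3/2) = 17.52^1.5 = 73.3333

73.3333 years


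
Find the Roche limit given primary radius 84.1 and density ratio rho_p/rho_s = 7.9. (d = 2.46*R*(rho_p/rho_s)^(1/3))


d_Roche = 2.46 * 84.1 * 7.9^(1/3) = 412.0407

412.0407


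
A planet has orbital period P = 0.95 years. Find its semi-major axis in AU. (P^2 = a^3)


a = P^(2/3) = 0.95^(2/3) = 0.9664

0.9664 AU


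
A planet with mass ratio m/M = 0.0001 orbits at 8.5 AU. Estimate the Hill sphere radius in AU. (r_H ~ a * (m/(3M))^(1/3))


r_H = a * (m/3M)^(1/3) = 8.5 * (0.0001/3)^(1/3) = 0.2736

0.2736 AU


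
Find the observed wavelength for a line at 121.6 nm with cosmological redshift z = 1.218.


lam_obs = lam_emit * (1 + z) = 121.6 * (1 + 1.218) = 269.7088

269.7088 nm


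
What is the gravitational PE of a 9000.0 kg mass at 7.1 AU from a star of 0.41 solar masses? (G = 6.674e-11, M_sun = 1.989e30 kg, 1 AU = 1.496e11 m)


M = 0.41 * 1.989e30 kg = 8.1549e+29 kg; r = 7.1 AU * 1.496e11 m/AU = 1.06216e+12 m. U = -GM*m/r = -(6.674e-11 * 8.1549e+29 * 9000.0) / 1.06216e+12 = -4.612e+11

-4.612e+11 J


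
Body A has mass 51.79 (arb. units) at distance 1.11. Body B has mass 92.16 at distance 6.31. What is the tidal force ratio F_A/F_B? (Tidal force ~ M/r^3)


Ratio = (M1/r1^3) / (M2/r2^3) = (51.79/1.11^3) / (92.16/6.31^3) = 103.234

103.234


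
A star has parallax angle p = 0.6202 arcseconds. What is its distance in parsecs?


d = 1/p = 1/0.6202 = 1.6124

1.6124 pc


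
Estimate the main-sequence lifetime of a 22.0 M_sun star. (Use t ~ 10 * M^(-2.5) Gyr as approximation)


t = 10 * M^(-2.5) = 10 * 22.0^(-2.5) = 0.0044

0.0044 Gyr


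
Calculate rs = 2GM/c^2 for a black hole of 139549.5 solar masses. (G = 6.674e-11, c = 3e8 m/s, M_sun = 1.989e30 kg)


M = 139549.5 * 1.989e30 kg = 2.775639555e+35 kg. rs = 2GM/c^2 = 2 * 6.674e-11 * 2.775639555e+35 / (3e8)^2 = 4.117e+08

4.117e+08 m


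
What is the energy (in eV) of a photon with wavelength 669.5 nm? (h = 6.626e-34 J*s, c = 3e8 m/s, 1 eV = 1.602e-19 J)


E = hc/lambda = 6.626e-34 * 3e8 / 6.695e-07 = 2.969e-19 J = 1.8534 eV

1.8534 eV


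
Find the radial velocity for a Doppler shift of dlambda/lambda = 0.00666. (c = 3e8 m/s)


v = (dlambda/lambda) * c = 0.00666 * 3e8 = 1.998e+06

1.998e+06 m/s


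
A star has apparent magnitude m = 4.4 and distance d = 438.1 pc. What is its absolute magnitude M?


M = m - 5*log10(d) + 5 = 4.4 - 5*log10(438.1) + 5 = -3.8079

-3.8079


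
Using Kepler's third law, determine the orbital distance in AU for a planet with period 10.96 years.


a = P^(2/3) = 10.96^(2/3) = 4.9341

4.9341 AU


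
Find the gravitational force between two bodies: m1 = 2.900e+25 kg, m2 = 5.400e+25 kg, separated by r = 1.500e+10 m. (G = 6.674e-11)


F = G*m1*m2/r^2 = 6.674e-11 * 2.900e+25 * 5.400e+25 / (1.500e+10)^2 = 6.674e-11 * 1.566e+51 / 2.250e+20 = 4.645e+20

4.645e+20 N


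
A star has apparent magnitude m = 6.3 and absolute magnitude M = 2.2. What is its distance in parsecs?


d = 10^((m - M + 5)/5) = 10^((6.3 - 2.2 + 5)/5) = 66.0693

66.0693 pc


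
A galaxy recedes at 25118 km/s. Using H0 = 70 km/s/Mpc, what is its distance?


d = v / H0 = 25118 / 70 = 358.8286

358.8286 Mpc


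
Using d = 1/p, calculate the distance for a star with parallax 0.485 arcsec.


d = 1/p = 1/0.485 = 2.0619

2.0619 pc


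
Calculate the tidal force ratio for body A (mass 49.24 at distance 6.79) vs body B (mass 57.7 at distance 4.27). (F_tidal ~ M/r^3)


Ratio = (M1/r1^3) / (M2/r2^3) = (49.24/6.79^3) / (57.7/4.27^3) = 0.2122

0.2122


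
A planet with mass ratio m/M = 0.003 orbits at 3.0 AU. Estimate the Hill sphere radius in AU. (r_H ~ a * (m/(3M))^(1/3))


r_H = a * (m/3M)^(1/3) = 3.0 * (0.003/3)^(1/3) = 0.3

0.3 AU


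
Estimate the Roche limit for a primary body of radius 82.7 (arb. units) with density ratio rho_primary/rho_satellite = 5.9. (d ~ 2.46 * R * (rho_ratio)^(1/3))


d_Roche = 2.46 * 82.7 * 5.9^(1/3) = 367.6134

367.6134


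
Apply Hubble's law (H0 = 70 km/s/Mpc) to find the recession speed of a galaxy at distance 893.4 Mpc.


v = H0 * d = 70 * 893.4 = 62538.0

62538.0 km/s


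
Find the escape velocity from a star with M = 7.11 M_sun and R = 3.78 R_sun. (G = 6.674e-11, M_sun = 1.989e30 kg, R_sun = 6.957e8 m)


M = 7.11 * 1.989e30 kg = 1.414179e+31 kg; R = 3.78 * 6.957e8 m = 2.629746e+09 m. v_esc = sqrt(2GM/R) = sqrt(2 * 6.674e-11 * 1.414179e+31 / 2.629746e+09) = 847234.0261

847234.0261 m/s


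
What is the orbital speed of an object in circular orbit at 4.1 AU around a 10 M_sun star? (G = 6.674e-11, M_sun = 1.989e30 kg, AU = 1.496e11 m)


v = sqrt(GM/r) = sqrt(6.674e-11 * 1.989e+31 / 6.134e+11) = 46521.3991

46521.3991 m/s


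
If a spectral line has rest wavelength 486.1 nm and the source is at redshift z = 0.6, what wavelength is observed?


lam_obs = lam_emit * (1 + z) = 486.1 * (1 + 0.6) = 777.76

777.76 nm


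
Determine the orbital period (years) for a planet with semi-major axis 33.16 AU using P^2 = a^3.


P = a^(3/2) = 33.16^1.5 = 190.9509

190.9509 years


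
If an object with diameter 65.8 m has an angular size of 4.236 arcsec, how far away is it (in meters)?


D = size / theta_rad, theta_rad = 4.236 * pi/(180*3600) = 2.054e-05, D = 3.204e+06

3.204e+06 m


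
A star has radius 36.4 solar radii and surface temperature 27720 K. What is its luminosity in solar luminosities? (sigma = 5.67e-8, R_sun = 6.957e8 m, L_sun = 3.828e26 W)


R = 36.4 * 6.957e8 m = 2.532348e+10 m. L = 4*pi*R^2*sigma*T^4 = 4*pi*(2.532348e+10)^2 * 5.67e-8 * 27720^4 = 2.697817706e+32 W. L/L_sun = 2.697817706e+32 / 3.828e26 = 704759.0664

704759.0664 L_sun


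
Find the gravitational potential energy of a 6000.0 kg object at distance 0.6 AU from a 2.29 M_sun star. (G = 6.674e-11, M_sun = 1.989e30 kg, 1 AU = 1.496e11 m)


M = 2.29 * 1.989e30 kg = 4.55481e+30 kg; r = 0.6 AU * 1.496e11 m/AU = 8.976e+10 m. U = -GM*m/r = -(6.674e-11 * 4.55481e+30 * 6000.0) / 8.976e+10 = -2.032e+13

-2.032e+13 J


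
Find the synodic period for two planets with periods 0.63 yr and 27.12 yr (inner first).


1/P_syn = |1/P1 - 1/P2| = |1/0.63 - 1/27.12| => P_syn = 0.645

0.645 years


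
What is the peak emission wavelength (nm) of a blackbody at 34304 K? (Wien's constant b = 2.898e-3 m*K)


lam_max = b / T = 2.898e-3 / 34304 = 8.448e-08 m = 84.4799 nm

84.4799 nm


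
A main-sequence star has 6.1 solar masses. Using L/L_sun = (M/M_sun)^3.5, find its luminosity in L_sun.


L/L_sun = (M/M_sun)^3.5 = 6.1^3.5 = 560.6017

560.6017 L_sun


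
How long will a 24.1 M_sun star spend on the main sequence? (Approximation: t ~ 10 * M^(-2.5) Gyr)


t = 10 * M^(-2.5) = 10 * 24.1^(-2.5) = 0.0035

0.0035 Gyr


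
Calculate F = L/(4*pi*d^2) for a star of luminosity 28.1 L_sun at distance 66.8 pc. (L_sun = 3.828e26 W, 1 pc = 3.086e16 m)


F = L / (4*pi*d^2) = 1.076e+28 / (4*pi*(2.061e+18)^2) = 2.014e-10

2.014e-10 W/m^2


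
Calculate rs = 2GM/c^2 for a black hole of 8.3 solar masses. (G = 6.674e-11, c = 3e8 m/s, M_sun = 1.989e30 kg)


M = 8.3 * 1.989e30 kg = 1.65087e+31 kg. rs = 2GM/c^2 = 2 * 6.674e-11 * 1.65087e+31 / (3e8)^2 = 24484.2364

24484.2364 m


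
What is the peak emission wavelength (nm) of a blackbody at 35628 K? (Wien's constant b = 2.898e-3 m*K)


lam_max = b / T = 2.898e-3 / 35628 = 8.134e-08 m = 81.3405 nm

81.3405 nm


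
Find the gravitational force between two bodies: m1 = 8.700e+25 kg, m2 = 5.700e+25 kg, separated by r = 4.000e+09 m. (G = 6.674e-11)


F = G*m1*m2/r^2 = 6.674e-11 * 8.700e+25 * 5.700e+25 / (4.000e+09)^2 = 6.674e-11 * 4.959e+51 / 1.600e+19 = 2.069e+22

2.069e+22 N


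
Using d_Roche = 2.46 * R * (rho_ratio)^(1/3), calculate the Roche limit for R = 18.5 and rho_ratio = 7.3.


d_Roche = 2.46 * 18.5 * 7.3^(1/3) = 88.2838

88.2838


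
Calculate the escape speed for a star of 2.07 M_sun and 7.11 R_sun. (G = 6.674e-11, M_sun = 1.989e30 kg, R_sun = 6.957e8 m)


M = 2.07 * 1.989e30 kg = 4.11723e+30 kg; R = 7.11 * 6.957e8 m = 4.946427e+09 m. v_esc = sqrt(2GM/R) = sqrt(2 * 6.674e-11 * 4.11723e+30 / 4.946427e+09) = 333322.6771

333322.6771 m/s


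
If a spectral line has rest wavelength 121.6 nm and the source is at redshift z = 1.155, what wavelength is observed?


lam_obs = lam_emit * (1 + z) = 121.6 * (1 + 1.155) = 262.048

262.048 nm


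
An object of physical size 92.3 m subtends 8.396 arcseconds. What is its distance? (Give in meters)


D = size / theta_rad, theta_rad = 8.396 * pi/(180*3600) = 4.070e-05, D = 2.268e+06

2.268e+06 m


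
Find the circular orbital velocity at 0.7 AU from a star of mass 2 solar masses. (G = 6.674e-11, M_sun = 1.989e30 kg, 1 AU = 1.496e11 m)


v = sqrt(GM/r) = sqrt(6.674e-11 * 3.978e+30 / 1.047e+11) = 50351.2984

50351.2984 m/s


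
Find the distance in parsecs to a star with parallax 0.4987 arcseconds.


d = 1/p = 1/0.4987 = 2.0052

2.0052 pc


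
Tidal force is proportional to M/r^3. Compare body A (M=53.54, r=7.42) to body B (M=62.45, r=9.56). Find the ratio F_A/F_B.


Ratio = (M1/r1^3) / (M2/r2^3) = (53.54/7.42^3) / (62.45/9.56^3) = 1.8336

1.8336


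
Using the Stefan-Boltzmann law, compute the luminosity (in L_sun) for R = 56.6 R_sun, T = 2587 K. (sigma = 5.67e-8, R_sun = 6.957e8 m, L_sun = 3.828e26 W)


R = 56.6 * 6.957e8 m = 3.937662e+10 m. L = 4*pi*R^2*sigma*T^4 = 4*pi*(3.937662e+10)^2 * 5.67e-8 * 2587^4 = 4.948294134e+28 W. L/L_sun = 4.948294134e+28 / 3.828e26 = 129.2658

129.2658 L_sun


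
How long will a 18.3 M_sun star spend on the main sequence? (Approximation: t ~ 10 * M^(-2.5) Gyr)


t = 10 * M^(-2.5) = 10 * 18.3^(-2.5) = 0.007

0.007 Gyr


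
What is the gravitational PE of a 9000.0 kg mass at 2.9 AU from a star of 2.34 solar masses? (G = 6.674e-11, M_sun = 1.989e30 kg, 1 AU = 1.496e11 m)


M = 2.34 * 1.989e30 kg = 4.65426e+30 kg; r = 2.9 AU * 1.496e11 m/AU = 4.3384e+11 m. U = -GM*m/r = -(6.674e-11 * 4.65426e+30 * 9000.0) / 4.3384e+11 = -6.444e+12

-6.444e+12 J


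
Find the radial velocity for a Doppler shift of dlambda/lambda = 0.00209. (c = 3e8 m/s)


v = (dlambda/lambda) * c = 0.00209 * 3e8 = 627000.0

627000.0 m/s


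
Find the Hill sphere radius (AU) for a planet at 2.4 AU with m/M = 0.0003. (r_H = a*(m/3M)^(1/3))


r_H = a * (m/3M)^(1/3) = 2.4 * (0.0003/3)^(1/3) = 0.1114

0.1114 AU


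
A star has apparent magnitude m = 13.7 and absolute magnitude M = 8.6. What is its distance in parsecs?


d = 10^((m - M + 5)/5) = 10^((13.7 - 8.6 + 5)/5) = 104.7129

104.7129 pc


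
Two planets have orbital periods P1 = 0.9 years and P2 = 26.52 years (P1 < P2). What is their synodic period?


1/P_syn = |1/P1 - 1/P2| = |1/0.9 - 1/26.52| => P_syn = 0.9316

0.9316 years


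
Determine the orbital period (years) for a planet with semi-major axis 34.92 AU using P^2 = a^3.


P = a^(3/2) = 34.92^1.5 = 206.3533

206.3533 years


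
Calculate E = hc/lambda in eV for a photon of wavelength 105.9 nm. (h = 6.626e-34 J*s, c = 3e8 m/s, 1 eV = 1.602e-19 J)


E = hc/lambda = 6.626e-34 * 3e8 / 1.059e-07 = 1.877e-18 J = 11.7169 eV

11.7169 eV


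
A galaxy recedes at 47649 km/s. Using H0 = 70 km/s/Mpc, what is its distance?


d = v / H0 = 47649 / 70 = 680.7

680.7 Mpc


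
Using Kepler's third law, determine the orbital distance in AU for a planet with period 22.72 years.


a = P^(2/3) = 22.72^(2/3) = 8.0218

8.0218 AU


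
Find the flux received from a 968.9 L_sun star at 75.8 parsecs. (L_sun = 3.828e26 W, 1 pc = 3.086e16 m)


F = L / (4*pi*d^2) = 3.709e+29 / (4*pi*(2.339e+18)^2) = 5.394e-09

5.394e-09 W/m^2


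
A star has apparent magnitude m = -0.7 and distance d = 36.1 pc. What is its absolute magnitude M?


M = m - 5*log10(d) + 5 = -0.7 - 5*log10(36.1) + 5 = -3.4875

-3.4875


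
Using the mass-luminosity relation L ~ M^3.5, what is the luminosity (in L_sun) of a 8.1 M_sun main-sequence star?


L/L_sun = (M/M_sun)^3.5 = 8.1^3.5 = 1512.5076

1512.5076 L_sun


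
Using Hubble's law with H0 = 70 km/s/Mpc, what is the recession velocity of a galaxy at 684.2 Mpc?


v = H0 * d = 70 * 684.2 = 47894.0

47894.0 km/s


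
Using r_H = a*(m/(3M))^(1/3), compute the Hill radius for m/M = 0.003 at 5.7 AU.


r_H = a * (m/3M)^(1/3) = 5.7 * (0.003/3)^(1/3) = 0.57

0.57 AU


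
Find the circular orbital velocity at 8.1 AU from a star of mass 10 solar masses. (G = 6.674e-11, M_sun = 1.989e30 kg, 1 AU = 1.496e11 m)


v = sqrt(GM/r) = sqrt(6.674e-11 * 1.989e+31 / 1.212e+12) = 33098.0331

33098.0331 m/s


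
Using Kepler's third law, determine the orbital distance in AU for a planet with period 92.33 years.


a = P^(2/3) = 92.33^(2/3) = 20.4281

20.4281 AU


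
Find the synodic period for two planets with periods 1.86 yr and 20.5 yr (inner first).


1/P_syn = |1/P1 - 1/P2| = |1/1.86 - 1/20.5| => P_syn = 2.0456

2.0456 years


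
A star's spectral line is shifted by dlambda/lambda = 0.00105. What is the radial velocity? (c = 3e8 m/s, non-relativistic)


v = (dlambda/lambda) * c = 0.00105 * 3e8 = 315000.0

315000.0 m/s


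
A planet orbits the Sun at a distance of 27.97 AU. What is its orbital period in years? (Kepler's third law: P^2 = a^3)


P = a^(3/2) = 27.97^1.5 = 147.924

147.924 years


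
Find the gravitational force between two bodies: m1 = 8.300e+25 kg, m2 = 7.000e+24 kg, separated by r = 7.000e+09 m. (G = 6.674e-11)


F = G*m1*m2/r^2 = 6.674e-11 * 8.300e+25 * 7.000e+24 / (7.000e+09)^2 = 6.674e-11 * 5.810e+50 / 4.900e+19 = 7.913e+20

7.913e+20 N


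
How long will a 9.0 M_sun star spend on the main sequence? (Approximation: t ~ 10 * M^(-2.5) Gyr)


t = 10 * M^(-2.5) = 10 * 9.0^(-2.5) = 0.0412

0.0412 Gyr


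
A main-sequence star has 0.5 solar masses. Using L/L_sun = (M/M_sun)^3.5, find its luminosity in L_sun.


L/L_sun = (M/M_sun)^3.5 = 0.5^3.5 = 0.0884

0.0884 L_sun


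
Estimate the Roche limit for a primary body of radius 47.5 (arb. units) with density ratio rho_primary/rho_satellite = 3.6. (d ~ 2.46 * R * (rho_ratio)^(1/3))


d_Roche = 2.46 * 47.5 * 3.6^(1/3) = 179.0865

179.0865


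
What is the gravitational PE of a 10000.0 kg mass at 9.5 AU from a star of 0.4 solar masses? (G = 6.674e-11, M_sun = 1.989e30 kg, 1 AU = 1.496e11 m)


M = 0.4 * 1.989e30 kg = 7.956e+29 kg; r = 9.5 AU * 1.496e11 m/AU = 1.4212e+12 m. U = -GM*m/r = -(6.674e-11 * 7.956e+29 * 10000.0) / 1.4212e+12 = -3.736e+11

-3.736e+11 J


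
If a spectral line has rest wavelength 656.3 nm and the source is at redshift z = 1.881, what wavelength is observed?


lam_obs = lam_emit * (1 + z) = 656.3 * (1 + 1.881) = 1890.8003

1890.8003 nm


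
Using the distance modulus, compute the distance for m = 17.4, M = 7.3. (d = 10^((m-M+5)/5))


d = 10^((m - M + 5)/5) = 10^((17.4 - 7.3 + 5)/5) = 1047.1285

1047.1285 pc


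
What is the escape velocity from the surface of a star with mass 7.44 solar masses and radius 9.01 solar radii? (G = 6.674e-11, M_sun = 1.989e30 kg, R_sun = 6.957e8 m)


M = 7.44 * 1.989e30 kg = 1.479816e+31 kg; R = 9.01 * 6.957e8 m = 6.268257e+09 m. v_esc = sqrt(2GM/R) = sqrt(2 * 6.674e-11 * 1.479816e+31 / 6.268257e+09) = 561356.2485

561356.2485 m/s


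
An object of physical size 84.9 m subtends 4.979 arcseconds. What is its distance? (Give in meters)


D = size / theta_rad, theta_rad = 4.979 * pi/(180*3600) = 2.414e-05, D = 3.517e+06

3.517e+06 m


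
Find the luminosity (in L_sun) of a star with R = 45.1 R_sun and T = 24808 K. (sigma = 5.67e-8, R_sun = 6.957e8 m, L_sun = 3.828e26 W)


R = 45.1 * 6.957e8 m = 3.137607e+10 m. L = 4*pi*R^2*sigma*T^4 = 4*pi*(3.137607e+10)^2 * 5.67e-8 * 24808^4 = 2.656788767e+32 W. L/L_sun = 2.656788767e+32 / 3.828e26 = 694040.9526

694040.9526 L_sun


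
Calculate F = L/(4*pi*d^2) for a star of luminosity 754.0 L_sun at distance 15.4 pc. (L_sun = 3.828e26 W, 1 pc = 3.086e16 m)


F = L / (4*pi*d^2) = 2.886e+29 / (4*pi*(4.752e+17)^2) = 1.017e-07

1.017e-07 W/m^2


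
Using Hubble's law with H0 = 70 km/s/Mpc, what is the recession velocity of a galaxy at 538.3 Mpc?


v = H0 * d = 70 * 538.3 = 37681.0

37681.0 km/s


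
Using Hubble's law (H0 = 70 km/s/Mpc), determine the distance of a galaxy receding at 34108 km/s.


d = v / H0 = 34108 / 70 = 487.2571

487.2571 Mpc


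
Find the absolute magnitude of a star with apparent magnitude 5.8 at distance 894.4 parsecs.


M = m - 5*log10(d) + 5 = 5.8 - 5*log10(894.4) + 5 = -3.9577

-3.9577


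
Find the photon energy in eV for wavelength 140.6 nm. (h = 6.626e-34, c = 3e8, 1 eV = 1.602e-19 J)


E = hc/lambda = 6.626e-34 * 3e8 / 1.406e-07 = 1.414e-18 J = 8.8252 eV

8.8252 eV


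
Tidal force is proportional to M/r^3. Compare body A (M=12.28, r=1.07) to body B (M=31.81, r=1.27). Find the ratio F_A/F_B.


Ratio = (M1/r1^3) / (M2/r2^3) = (12.28/1.07^3) / (31.81/1.27^3) = 0.6455

0.6455


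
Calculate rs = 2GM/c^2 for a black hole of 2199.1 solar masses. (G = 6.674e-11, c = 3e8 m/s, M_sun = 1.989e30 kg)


M = 2199.1 * 1.989e30 kg = 4.3740099e+33 kg. rs = 2GM/c^2 = 2 * 6.674e-11 * 4.3740099e+33 / (3e8)^2 = 6.487e+06

6.487e+06 m


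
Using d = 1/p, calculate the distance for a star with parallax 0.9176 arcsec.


d = 1/p = 1/0.9176 = 1.0898

1.0898 pc


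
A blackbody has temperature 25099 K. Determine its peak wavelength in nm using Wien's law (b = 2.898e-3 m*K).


lam_max = b / T = 2.898e-3 / 25099 = 1.155e-07 m = 115.4628 nm

115.4628 nm


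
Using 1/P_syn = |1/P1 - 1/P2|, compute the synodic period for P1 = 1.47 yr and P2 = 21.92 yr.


1/P_syn = |1/P1 - 1/P2| = |1/1.47 - 1/21.92| => P_syn = 1.5757

1.5757 years


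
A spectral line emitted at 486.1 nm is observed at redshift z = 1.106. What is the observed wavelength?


lam_obs = lam_emit * (1 + z) = 486.1 * (1 + 1.106) = 1023.7266

1023.7266 nm


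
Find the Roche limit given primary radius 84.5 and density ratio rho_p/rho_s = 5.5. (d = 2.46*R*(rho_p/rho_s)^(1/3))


d_Roche = 2.46 * 84.5 * 5.5^(1/3) = 366.9268

366.9268


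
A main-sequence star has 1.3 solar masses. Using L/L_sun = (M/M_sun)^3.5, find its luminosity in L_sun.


L/L_sun = (M/M_sun)^3.5 = 1.3^3.5 = 2.505

2.505 L_sun


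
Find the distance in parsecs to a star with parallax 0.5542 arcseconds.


d = 1/p = 1/0.5542 = 1.8044

1.8044 pc


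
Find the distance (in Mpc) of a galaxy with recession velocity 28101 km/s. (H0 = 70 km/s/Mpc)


d = v / H0 = 28101 / 70 = 401.4429

401.4429 Mpc


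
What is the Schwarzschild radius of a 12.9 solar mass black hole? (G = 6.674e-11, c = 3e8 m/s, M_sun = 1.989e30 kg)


M = 12.9 * 1.989e30 kg = 2.56581e+31 kg. rs = 2GM/c^2 = 2 * 6.674e-11 * 2.56581e+31 / (3e8)^2 = 38053.8132

38053.8132 m


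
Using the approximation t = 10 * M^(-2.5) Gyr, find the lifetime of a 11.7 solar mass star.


t = 10 * M^(-2.5) = 10 * 11.7^(-2.5) = 0.0214

0.0214 Gyr


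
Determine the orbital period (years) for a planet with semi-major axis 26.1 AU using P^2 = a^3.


P = a^(3/2) = 26.1^1.5 = 133.3401

133.3401 years


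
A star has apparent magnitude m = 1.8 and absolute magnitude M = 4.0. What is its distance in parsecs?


d = 10^((m - M + 5)/5) = 10^((1.8 - 4.0 + 5)/5) = 3.6308

3.6308 pc


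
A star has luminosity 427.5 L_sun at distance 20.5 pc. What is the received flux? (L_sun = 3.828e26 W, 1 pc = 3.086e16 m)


F = L / (4*pi*d^2) = 1.636e+29 / (4*pi*(6.326e+17)^2) = 3.254e-08

3.254e-08 W/m^2


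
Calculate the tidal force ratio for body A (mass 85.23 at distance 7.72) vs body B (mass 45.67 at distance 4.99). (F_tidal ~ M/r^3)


Ratio = (M1/r1^3) / (M2/r2^3) = (85.23/7.72^3) / (45.67/4.99^3) = 0.504

0.504


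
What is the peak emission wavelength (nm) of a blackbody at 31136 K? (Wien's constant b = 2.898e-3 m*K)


lam_max = b / T = 2.898e-3 / 31136 = 9.308e-08 m = 93.0755 nm

93.0755 nm


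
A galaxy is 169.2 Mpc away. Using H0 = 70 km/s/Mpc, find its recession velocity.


v = H0 * d = 70 * 169.2 = 11844.0

11844.0 km/s


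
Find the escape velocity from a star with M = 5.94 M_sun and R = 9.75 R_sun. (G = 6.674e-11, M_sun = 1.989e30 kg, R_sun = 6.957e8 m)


M = 5.94 * 1.989e30 kg = 1.181466e+31 kg; R = 9.75 * 6.957e8 m = 6.783075e+09 m. v_esc = sqrt(2GM/R) = sqrt(2 * 6.674e-11 * 1.181466e+31 / 6.783075e+09) = 482175.7931

482175.7931 m/s


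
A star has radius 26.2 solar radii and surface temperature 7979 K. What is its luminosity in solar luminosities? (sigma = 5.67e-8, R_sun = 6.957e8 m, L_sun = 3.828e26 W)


R = 26.2 * 6.957e8 m = 1.822734e+10 m. L = 4*pi*R^2*sigma*T^4 = 4*pi*(1.822734e+10)^2 * 5.67e-8 * 7979^4 = 9.594743577e+29 W. L/L_sun = 9.594743577e+29 / 3.828e26 = 2506.4638

2506.4638 L_sun


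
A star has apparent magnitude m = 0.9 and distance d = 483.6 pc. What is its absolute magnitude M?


M = m - 5*log10(d) + 5 = 0.9 - 5*log10(483.6) + 5 = -7.5224

-7.5224


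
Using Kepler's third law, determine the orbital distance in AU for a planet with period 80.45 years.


a = P^(2/3) = 80.45^(2/3) = 18.6359

18.6359 AU


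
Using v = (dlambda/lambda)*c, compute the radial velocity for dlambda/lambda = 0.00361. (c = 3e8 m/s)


v = (dlambda/lambda) * c = 0.00361 * 3e8 = 1.083e+06

1.083e+06 m/s


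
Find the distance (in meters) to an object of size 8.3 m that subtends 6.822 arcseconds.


D = size / theta_rad, theta_rad = 6.822 * pi/(180*3600) = 3.307e-05, D = 250952.4907

250952.4907 m


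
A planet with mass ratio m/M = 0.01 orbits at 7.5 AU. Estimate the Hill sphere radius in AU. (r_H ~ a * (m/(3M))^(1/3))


r_H = a * (m/3M)^(1/3) = 7.5 * (0.01/3)^(1/3) = 1.1204

1.1204 AU


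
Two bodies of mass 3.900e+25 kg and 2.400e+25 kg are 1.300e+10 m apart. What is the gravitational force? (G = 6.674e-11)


F = G*m1*m2/r^2 = 6.674e-11 * 3.900e+25 * 2.400e+25 / (1.300e+10)^2 = 6.674e-11 * 9.360e+50 / 1.690e+20 = 3.696e+20

3.696e+20 N


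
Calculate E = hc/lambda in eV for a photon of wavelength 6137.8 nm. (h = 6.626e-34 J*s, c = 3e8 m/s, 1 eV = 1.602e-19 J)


E = hc/lambda = 6.626e-34 * 3e8 / 6.138e-06 = 3.239e-20 J = 0.2022 eV

0.2022 eV


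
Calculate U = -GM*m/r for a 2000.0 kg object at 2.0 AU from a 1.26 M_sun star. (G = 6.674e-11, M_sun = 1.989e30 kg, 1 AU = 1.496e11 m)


M = 1.26 * 1.989e30 kg = 2.50614e+30 kg; r = 2.0 AU * 1.496e11 m/AU = 2.992e+11 m. U = -GM*m/r = -(6.674e-11 * 2.50614e+30 * 2000.0) / 2.992e+11 = -1.118e+12

-1.118e+12 J


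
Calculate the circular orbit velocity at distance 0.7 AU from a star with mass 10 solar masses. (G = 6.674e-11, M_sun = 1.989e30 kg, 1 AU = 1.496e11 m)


v = sqrt(GM/r) = sqrt(6.674e-11 * 1.989e+31 / 1.047e+11) = 112588.9259

112588.9259 m/s


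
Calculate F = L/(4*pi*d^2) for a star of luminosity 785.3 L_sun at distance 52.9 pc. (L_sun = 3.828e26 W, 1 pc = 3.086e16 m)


F = L / (4*pi*d^2) = 3.006e+29 / (4*pi*(1.632e+18)^2) = 8.976e-09

8.976e-09 W/m^2


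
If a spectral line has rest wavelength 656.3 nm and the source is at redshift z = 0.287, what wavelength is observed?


lam_obs = lam_emit * (1 + z) = 656.3 * (1 + 0.287) = 844.6581

844.6581 nm


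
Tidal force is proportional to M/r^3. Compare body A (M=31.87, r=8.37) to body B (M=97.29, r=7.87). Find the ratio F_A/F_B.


Ratio = (M1/r1^3) / (M2/r2^3) = (31.87/8.37^3) / (97.29/7.87^3) = 0.2723

0.2723


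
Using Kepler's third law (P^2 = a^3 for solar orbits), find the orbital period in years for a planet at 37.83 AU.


P = a^(3/2) = 37.83^1.5 = 232.6776

232.6776 years


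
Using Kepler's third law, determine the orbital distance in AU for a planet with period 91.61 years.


a = P^(2/3) = 91.61^(2/3) = 20.3218

20.3218 AU
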